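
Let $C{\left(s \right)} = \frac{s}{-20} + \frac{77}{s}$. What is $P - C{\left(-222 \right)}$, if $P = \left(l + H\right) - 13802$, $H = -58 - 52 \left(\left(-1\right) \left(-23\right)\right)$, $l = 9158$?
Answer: $- \frac{3279358}{555} \approx -5908.8$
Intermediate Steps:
$C{\left(s \right)} = \frac{77}{s} - \frac{s}{20}$ ($C{\left(s \right)} = s \left(- \frac{1}{20}\right) + \frac{77}{s} = - \frac{s}{20} + \frac{77}{s} = \frac{77}{s} - \frac{s}{20}$)
$H = -1254$ ($H = -58 - 1196 = -1254$)
$P = -5898$ ($P = \left(9158 - 1254\right) - 13802 = 7904 - 13802 = -5898$)
$P - C{\left(-222 \right)} = -5898 - \left(\frac{77}{-222} - - \frac{111}{10}\right) = -5898 - \left(77 \left(- \frac{1}{222}\right) + \frac{111}{10}\right) = -5898 - \left(- \frac{77}{222} + \frac{111}{10}\right) = -5898 - \frac{5968}{555} = - \frac{3279358}{555}$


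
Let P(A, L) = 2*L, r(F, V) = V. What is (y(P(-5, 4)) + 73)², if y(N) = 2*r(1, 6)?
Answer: 7225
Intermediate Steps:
y(N) = 12 (y(N) = 2*6 = 12)
(y(P(-5, 4)) + 73)² = (12 + 73)² = 85² = 7225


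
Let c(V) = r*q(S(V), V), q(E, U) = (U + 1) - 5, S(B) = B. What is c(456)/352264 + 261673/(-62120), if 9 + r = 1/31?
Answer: -358165382319/84795228760 ≈ -4.2239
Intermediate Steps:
r = -278/31 (r = -9 + 1/31 = -278/31 ≈ -8.9677)
q(E, U) = -4 + U (q(E, U) = (1 + U) - 5 = -4 + U)
c(V) = 1112/31 - 278*V/31 (c(V) = -278*(-4 + V)/31 = 1112/31 - 278*V/31)
c(456)/352264 + 261673/(-62120) = (1112/31 - 278/31*456)/352264 + 261673/(-62120) = (1112/31 - 126768/31)*(1/352264) + 261673*(-1/62120) = -125656/31*1/352264 - 261673/62120 = -15707/1365023 - 261673/62120 = -358165382319/84795228760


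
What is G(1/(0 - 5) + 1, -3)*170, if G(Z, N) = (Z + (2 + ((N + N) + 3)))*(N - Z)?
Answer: 646/5 ≈ 129.20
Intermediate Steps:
G(Z, N) = (N - Z)*(5 + Z + 2*N) (G(Z, N) = (Z + (2 + (2*N + 3)))*(N - Z) = (Z + (2 + (3 + 2*N)))*(N - Z) = (Z + (5 + 2*N))*(N - Z) = (5 + Z + 2*N)*(N - Z) = (N - Z)*(5 + Z + 2*N))
G(1/(0 - 5) + 1, -3)*170 = (-(1/(0 - 5) + 1)² - 5*(1/(0 - 5) + 1) + 2*(-3)² + 5*(-3) - 1*(-3)*(1/(0 - 5) + 1))*170 = (-(1/(-5) + 1)² - 5*(1/(-5) + 1) + 2*9 - 15 - 1*(-3)*(1/(-5) + 1))*170 = (-(-⅕ + 1)² - 5*(-⅕ + 1) + 18 - 15 - 1*(-3)*(-⅕ + 1))*170 = (-(⅘)² - 5*⅘ + 18 - 15 - 1*(-3)*⅘)*170 = (-1*16/25 - 4 + 18 - 15 + 12/5)*170 = (-16/25 - 4 + 18 - 15 + 12/5)*170 = (19/25)*170 = 646/5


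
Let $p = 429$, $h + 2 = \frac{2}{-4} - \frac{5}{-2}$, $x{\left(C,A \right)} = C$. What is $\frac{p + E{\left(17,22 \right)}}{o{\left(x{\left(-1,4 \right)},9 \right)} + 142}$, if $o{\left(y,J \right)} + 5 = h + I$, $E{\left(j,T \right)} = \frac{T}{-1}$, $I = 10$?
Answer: $\frac{407}{147} \approx 2.7687$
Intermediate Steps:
$h = 0$ ($h = -2 + \left(\frac{2}{-4} - \frac{5}{-2}\right) = -2 + \left(2 \left(- \frac{1}{4}\right) - - \frac{5}{2}\right) = -2 + \left(- \frac{1}{2} + \frac{5}{2}\right) = -2 + 2 = 0$)
$E{\left(j,T \right)} = - T$ ($E{\left(j,T \right)} = T \left(-1\right) = - T$)
$o{\left(y,J \right)} = 5$ ($o{\left(y,J \right)} = -5 + \left(0 + 10\right) = -5 + 10 = 5$)
$\frac{p + E{\left(17,22 \right)}}{o{\left(x{\left(-1,4 \right)},9 \right)} + 142} = \frac{429 - 22}{5 + 142} = \frac{429 - 22}{147} = 407 \cdot \frac{1}{147} = \frac{407}{147}$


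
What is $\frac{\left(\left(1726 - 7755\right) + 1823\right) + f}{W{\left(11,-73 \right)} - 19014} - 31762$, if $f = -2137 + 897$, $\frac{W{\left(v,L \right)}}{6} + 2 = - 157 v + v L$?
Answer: $- \frac{543222763}{17103} \approx -31762.0$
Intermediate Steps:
$W{\left(v,L \right)} = -12 - 942 v + 6 L v$ ($W{\left(v,L \right)} = -12 + 6 \left(- 157 v + v L\right) = -12 + 6 \left(- 157 v + L v\right) = -12 + \left(- 942 v + 6 L v\right) = -12 - 942 v + 6 L v$)
$f = -1240$
$\frac{\left(\left(1726 - 7755\right) + 1823\right) + f}{W{\left(11,-73 \right)} - 19014} - 31762 = \frac{\left(\left(1726 - 7755\right) + 1823\right) - 1240}{\left(-12 - 10362 + 6 \left(-73\right) 11\right) - 19014} - 31762 = \frac{\left(-6029 + 1823\right) - 1240}{\left(-12 - 10362 - 4818\right) - 19014} - 31762 = \frac{-4206 - 1240}{-15192 - 19014} - 31762 = - \frac{5446}{-34206} - 31762 = \left(-5446\right) \left(- \frac{1}{34206}\right) - 31762 = \frac{2723}{17103} - 31762 = - \frac{543222763}{17103}$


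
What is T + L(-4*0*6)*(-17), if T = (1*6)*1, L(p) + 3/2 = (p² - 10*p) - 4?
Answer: 199/2 ≈ 99.500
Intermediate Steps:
L(p) = -11/2 + p² - 10*p (L(p) = -3/2 + ((p² - 10*p) - 4) = -3/2 + (-4 + p² - 10*p) = -11/2 + p² - 10*p)
T = 6 (T = 6*1 = 6)
T + L(-4*0*6)*(-17) = 6 + (-11/2 + (-4*0*6)² - 10*(-4*0)*6)*(-17) = 6 + (-11/2 + (0*6)² - 0*6)*(-17) = 6 + (-11/2 + 0² - 10*0)*(-17) = 6 + (-11/2 + 0 + 0)*(-17) = 6 - 11/2*(-17) = 6 + 187/2 = 199/2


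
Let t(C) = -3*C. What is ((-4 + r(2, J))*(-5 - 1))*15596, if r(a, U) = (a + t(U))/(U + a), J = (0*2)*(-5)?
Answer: 280728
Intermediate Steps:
J = 0 (J = 0*(-5) = 0)
r(a, U) = (a - 3*U)/(U + a)
((-4 + r(2, J))*(-5 - 1))*15596 = ((-4 + (2 - 3*0)/(0 + 2))*(-5 - 1))*15596 = ((-4 + (2 + 0)/2)*(-6))*15596 = ((-4 + (½)*2)*(-6))*15596 = ((-4 + 1)*(-6))*15596 = -3*(-6)*15596 = 18*15596 = 280728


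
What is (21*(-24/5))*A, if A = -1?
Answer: 504/5 ≈ 100.80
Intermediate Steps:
(21*(-24/5))*A = (21*(-24/5))*(-1) = -504/5*(-1) = 504/5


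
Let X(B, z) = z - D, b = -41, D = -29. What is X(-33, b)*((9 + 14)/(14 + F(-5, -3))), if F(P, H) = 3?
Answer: -276/17 ≈ -16.235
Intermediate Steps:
X(B, z) = 29 + z (X(B, z) = z - 1*(-29) = z + 29 = 29 + z)
X(-33, b)*((9 + 14)/(14 + F(-5, -3))) = (29 - 41)*((9 + 14)/(14 + 3)) = -276/17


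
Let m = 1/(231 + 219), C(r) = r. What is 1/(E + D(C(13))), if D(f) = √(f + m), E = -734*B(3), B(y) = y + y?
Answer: -1981800/8727841349 - 15*√11702/8727841349 ≈ -0.00022725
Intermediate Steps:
B(y) = 2*y
E = -4404 (E = -1468*3 = -734*6 = -4404)
m = 1/450 ≈ 0.0022222
D(f) = √(1/450 + f) (D(f) = √(f + 1/450) = √(1/450 + f))
1/(E + D(C(13))) = 1/(-4404 + √(2 + 900*13)/30) = 1/(-4404 + √(2 + 11700)/30) = 1/(-4404 + √11702/30)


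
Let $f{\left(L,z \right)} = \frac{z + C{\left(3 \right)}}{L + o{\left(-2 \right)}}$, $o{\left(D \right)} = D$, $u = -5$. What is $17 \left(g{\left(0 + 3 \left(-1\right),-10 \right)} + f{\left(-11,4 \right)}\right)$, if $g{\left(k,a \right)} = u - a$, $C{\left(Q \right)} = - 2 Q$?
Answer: $\frac{1139}{13} \approx 87.615$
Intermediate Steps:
$f{\left(L,z \right)} = \frac{-6 + z}{-2 + L}$ ($f{\left(L,z \right)} = \frac{z - 6}{L - 2} = \frac{z - 6}{-2 + L} = \frac{-6 + z}{-2 + L}$)
$g{\left(k,a \right)} = -5 - a$
$17 \left(g{\left(0 + 3 \left(-1\right),-10 \right)} + f{\left(-11,4 \right)}\right) = 17 \left(\left(-5 - -10\right) + \frac{-6 + 4}{-2 - 11}\right) = 17 \left(\left(-5 + 10\right) + \frac{1}{-13} \left(-2\right)\right) = 17 \left(5 - - \frac{2}{13}\right) = 17 \left(5 + \frac{2}{13}\right) = 17 \cdot \frac{67}{13} = \frac{1139}{13}$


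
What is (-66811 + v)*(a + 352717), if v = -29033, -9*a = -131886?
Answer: -35210306124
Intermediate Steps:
a = 14654 (a = -1/9*(-131886) = 14654)
(-66811 + v)*(a + 352717) = (-66811 - 29033)*(14654 + 352717) = -95844*367371 = -35210306124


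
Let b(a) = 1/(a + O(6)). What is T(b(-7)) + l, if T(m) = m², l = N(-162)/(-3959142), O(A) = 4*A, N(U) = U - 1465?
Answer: 4429345/1144192038 ≈ 0.0038712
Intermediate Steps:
N(U) = -1465 + U
b(a) = 1/(24 + a) (b(a) = 1/(a + 4*6) = 1/(a + 24) = 1/(24 + a))
l = 1627/3959142 (l = (-1465 - 162)/(-3959142) = -1627*(-1/3959142) = 1627/3959142 ≈ 0.00041095)
T(b(-7)) + l = (1/(24 - 7))² + 1627/3959142 = (1/17)² + 1627/3959142 = 1/289 + 1627/3959142 = 4429345/1144192038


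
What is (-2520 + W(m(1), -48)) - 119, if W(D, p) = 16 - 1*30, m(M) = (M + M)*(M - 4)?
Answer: -2653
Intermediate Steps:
m(M) = 2*M*(-4 + M) (m(M) = (2*M)*(-4 + M) = 2*M*(-4 + M))
W(D, p) = -14 (W(D, p) = 16 - 30 = -14)
(-2520 + W(m(1), -48)) - 119 = (-2520 - 14) - 119 = -2534 - 119 = -2653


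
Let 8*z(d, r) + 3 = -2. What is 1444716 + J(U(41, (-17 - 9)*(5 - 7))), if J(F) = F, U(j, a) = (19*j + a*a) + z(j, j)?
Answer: 11585587/8 ≈ 1.4482e+6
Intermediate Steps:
z(d, r) = -5/8 (z(d, r) = -3/8 + (⅛)*(-2) = -3/8 - ¼ = -5/8)
U(j, a) = -5/8 + a² + 19*j (U(j, a) = (19*j + a*a) - 5/8 = (19*j + a²) - 5/8 = (a² + 19*j) - 5/8 = -5/8 + a² + 19*j)
1444716 + J(U(41, (-17 - 9)*(5 - 7))) = 1444716 + (-5/8 + ((-17 - 9)*(5 - 7))² + 19*41) = 1444716 + (-5/8 + (-26*(-2))² + 779) = 1444716 + (-5/8 + 52² + 779) = 1444716 + (-5/8 + 2704 + 779) = 1444716 + 27859/8 = 11585587/8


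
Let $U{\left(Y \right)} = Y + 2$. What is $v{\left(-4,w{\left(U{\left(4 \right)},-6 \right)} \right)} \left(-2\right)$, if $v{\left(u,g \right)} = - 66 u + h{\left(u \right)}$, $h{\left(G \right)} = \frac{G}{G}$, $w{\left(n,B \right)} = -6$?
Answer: $-530$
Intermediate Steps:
$U{\left(Y \right)} = 2 + Y$
$h{\left(G \right)} = 1$
$v{\left(u,g \right)} = 1 - 66 u$ ($v{\left(u,g \right)} = - 66 u + 1 = 1 - 66 u$)
$v{\left(-4,w{\left(U{\left(4 \right)},-6 \right)} \right)} \left(-2\right) = \left(1 - -264\right) \left(-2\right) = \left(1 + 264\right) \left(-2\right) = 265 \left(-2\right) = -530$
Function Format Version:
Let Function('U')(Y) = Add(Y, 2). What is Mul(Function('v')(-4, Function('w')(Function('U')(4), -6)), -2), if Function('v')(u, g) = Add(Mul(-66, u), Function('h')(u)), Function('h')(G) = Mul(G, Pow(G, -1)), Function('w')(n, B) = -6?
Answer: -530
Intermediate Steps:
Function('U')(Y) = Add(2, Y)
Function('h')(G) = 1
Function('v')(u, g) = Add(1, Mul(-66, u)) (Function('v')(u, g) = Add(Mul(-66, u), 1) = Add(1, Mul(-66, u)))
Mul(Function('v')(-4, Function('w')(Function('U')(4), -6)), -2) = Mul(Add(1, Mul(-66, -4)), -2) = Mul(Add(1, 264), -2) = Mul(265, -2) = -530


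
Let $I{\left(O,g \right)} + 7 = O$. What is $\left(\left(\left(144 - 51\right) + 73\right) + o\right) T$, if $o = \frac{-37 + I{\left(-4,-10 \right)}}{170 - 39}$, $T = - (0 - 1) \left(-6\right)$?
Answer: $- \frac{130188}{131} \approx -993.8$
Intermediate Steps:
$I{\left(O,g \right)} = -7 + O$
$T = -6$ ($T = \left(-1\right) \left(-1\right) \left(-6\right) = 1 \left(-6\right) = -6$)
$o = - \frac{48}{131}$ ($o = \frac{-37 - 11}{170 - 39} = \frac{-37 - 11}{131} = \left(-48\right) \frac{1}{131} = - \frac{48}{131} \approx -0.36641$)
$\left(\left(\left(144 - 51\right) + 73\right) + o\right) T = \left(\left(\left(144 - 51\right) + 73\right) - \frac{48}{131}\right) \left(-6\right) = \left(\left(93 + 73\right) - \frac{48}{131}\right) \left(-6\right) = \left(166 - \frac{48}{131}\right) \left(-6\right) = \frac{21698}{131} \left(-6\right) = - \frac{130188}{131}$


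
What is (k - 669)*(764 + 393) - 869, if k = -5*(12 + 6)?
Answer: -879032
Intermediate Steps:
k = -90 (k = -5*18 = -90)
(k - 669)*(764 + 393) - 869 = (-90 - 669)*(764 + 393) - 869 = -759*1157 - 869 = -878163 - 869 = -879032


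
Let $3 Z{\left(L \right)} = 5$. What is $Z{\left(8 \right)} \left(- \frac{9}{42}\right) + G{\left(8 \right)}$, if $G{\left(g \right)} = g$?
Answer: $\frac{107}{14} \approx 7.6429$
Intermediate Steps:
$Z{\left(L \right)} = \frac{5}{3}$ ($Z{\left(L \right)} = \frac{1}{3} \cdot 5 = \frac{5}{3}$)
$Z{\left(8 \right)} \left(- \frac{9}{42}\right) + G{\left(8 \right)} = \frac{5 \left(- \frac{9}{42}\right)}{3} + 8 = \frac{5 \left(\left(-9\right) \frac{1}{42}\right)}{3} + 8 = \frac{5}{3} \left(- \frac{3}{14}\right) + 8 = - \frac{5}{14} + 8 = \frac{107}{14}$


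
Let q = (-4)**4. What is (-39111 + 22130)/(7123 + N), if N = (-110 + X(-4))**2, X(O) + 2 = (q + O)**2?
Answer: -16981/4018552787 ≈ -4.2257e-6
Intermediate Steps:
q = 256
X(O) = -2 + (256 + O)**2
N = 4018545664 (N = (-110 + (-2 + (256 - 4)**2))**2 = (-110 + (-2 + 252**2))**2 = (-110 + (-2 + 63504))**2 = (-110 + 63502)**2 = 63392**2 = 4018545664)
(-39111 + 22130)/(7123 + N) = (-39111 + 22130)/(7123 + 4018545664) = -16981/4018552787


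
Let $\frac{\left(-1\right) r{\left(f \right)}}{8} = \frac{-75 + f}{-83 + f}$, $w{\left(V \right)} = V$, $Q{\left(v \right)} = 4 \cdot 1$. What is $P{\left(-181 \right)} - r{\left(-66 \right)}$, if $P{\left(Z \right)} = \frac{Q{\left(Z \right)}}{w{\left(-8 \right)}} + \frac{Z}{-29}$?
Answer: $\frac{115041}{8642} \approx 13.312$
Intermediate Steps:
$Q{\left(v \right)} = 4$
$r{\left(f \right)} = - \frac{8 \left(-75 + f\right)}{-83 + f}$ ($r{\left(f \right)} = - 8 \frac{-75 + f}{-83 + f} = - \frac{8 \left(-75 + f\right)}{-83 + f}$)
$P{\left(Z \right)} = - \frac{1}{2} - \frac{Z}{29}$ ($P{\left(Z \right)} = \frac{4}{-8} + \frac{Z}{-29} = 4 \left(- \frac{1}{8}\right) + Z \left(- \frac{1}{29}\right) = - \frac{1}{2} - \frac{Z}{29}$)
$P{\left(-181 \right)} - r{\left(-66 \right)} = \left(- \frac{1}{2} - - \frac{181}{29}\right) - \frac{8 \left(75 - -66\right)}{-83 - 66} = \left(- \frac{1}{2} + \frac{181}{29}\right) - \frac{8 \left(75 + 66\right)}{-149} = \frac{333}{58} - 8 \left(- \frac{1}{149}\right) 141 = \frac{333}{58} - - \frac{1128}{149} = \frac{333}{58} + \frac{1128}{149} = \frac{115041}{8642}$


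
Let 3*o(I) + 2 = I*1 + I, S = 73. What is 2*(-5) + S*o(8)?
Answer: 992/3 ≈ 330.67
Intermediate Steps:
o(I) = -⅔ + 2*I/3 (o(I) = -⅔ + (I*1 + I)/3 = -⅔ + (I + I)/3 = -⅔ + (2*I)/3 = -⅔ + 2*I/3)
2*(-5) + S*o(8) = 2*(-5) + 73*(-⅔ + (⅔)*8) = -10 + 73*(-⅔ + 16/3) = -10 + 73*(14/3) = -10 + 1022/3 = 992/3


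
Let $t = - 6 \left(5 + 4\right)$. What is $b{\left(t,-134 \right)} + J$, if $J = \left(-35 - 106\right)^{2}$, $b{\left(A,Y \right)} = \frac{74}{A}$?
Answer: $\frac{536750}{27} \approx 19880.0$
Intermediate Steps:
$t = -54$ ($t = \left(-6\right) 9 = -54$)
$J = 19881$ ($J = \left(-141\right)^{2} = 19881$)
$b{\left(t,-134 \right)} + J = \frac{74}{-54} + 19881 = 74 \left(- \frac{1}{54}\right) + 19881 = - \frac{37}{27} + 19881 = \frac{536750}{27}$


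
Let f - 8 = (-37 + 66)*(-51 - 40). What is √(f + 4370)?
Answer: √1739 ≈ 41.701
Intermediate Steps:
f = -2631 (f = 8 + (-37 + 66)*(-51 - 40) = 8 + 29*(-91) = 8 - 2639 = -2631)
√(f + 4370) = √(-2631 + 4370) = √1739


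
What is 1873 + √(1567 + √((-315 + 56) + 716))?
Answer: 1873 + √(1567 + √457) ≈ 1912.9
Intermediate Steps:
1873 + √(1567 + √((-315 + 56) + 716)) = 1873 + √(1567 + √(-259 + 716)) = 1873 + √(1567 + √457)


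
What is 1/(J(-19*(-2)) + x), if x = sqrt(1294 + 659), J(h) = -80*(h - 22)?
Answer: -1280/1636447 - 3*sqrt(217)/1636447 ≈ -0.00080919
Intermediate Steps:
J(h) = 1760 - 80*h (J(h) = -80*(-22 + h) = 1760 - 80*h)
x = 3*sqrt(217) (x = sqrt(1953) = 3*sqrt(217) ≈ 44.193)
1/(J(-19*(-2)) + x) = 1/((1760 - (-1520)*(-2)) + 3*sqrt(217)) = 1/((1760 - 80*38) + 3*sqrt(217)) = 1/((1760 - 3040) + 3*sqrt(217)) = 1/(-1280 + 3*sqrt(217))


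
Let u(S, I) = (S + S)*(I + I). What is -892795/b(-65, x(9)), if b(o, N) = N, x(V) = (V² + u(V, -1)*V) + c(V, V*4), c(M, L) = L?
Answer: 892795/207 ≈ 4313.0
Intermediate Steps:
u(S, I) = 4*I*S (u(S, I) = (2*S)*(2*I) = 4*I*S)
x(V) = -3*V² + 4*V (x(V) = (V² + (4*(-1)*V)*V) + V*4 = (V² + (-4*V)*V) + 4*V = (V² - 4*V²) + 4*V = -3*V² + 4*V)
-892795/b(-65, x(9)) = -892795*1/(9*(4 - 3*9)) = -892795*1/(9*(4 - 27)) = -892795/(9*(-23)) = -892795/(-207) = -892795*(-1/207) = 892795/207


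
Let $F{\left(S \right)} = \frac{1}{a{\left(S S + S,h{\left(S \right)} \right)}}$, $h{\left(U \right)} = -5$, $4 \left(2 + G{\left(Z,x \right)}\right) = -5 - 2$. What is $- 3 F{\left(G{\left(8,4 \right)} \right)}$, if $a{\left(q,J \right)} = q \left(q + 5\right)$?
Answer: $- \frac{256}{13475} \approx -0.018998$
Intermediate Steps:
$G{\left(Z,x \right)} = - \frac{15}{4}$ ($G{\left(Z,x \right)} = -2 + \frac{-5 - 2}{4} = -2 + \frac{1}{4} \left(-7\right) = -2 - \frac{7}{4} = - \frac{15}{4}$)
$a{\left(q,J \right)} = q \left(5 + q\right)$
$F{\left(S \right)} = \frac{1}{\left(S + S^{2}\right) \left(5 + S + S^{2}\right)}$ ($F{\left(S \right)} = \frac{1}{\left(S S + S\right) \left(5 + \left(S S + S\right)\right)} = \frac{1}{\left(S^{2} + S\right) \left(5 + \left(S^{2} + S\right)\right)} = \frac{1}{\left(S + S^{2}\right) \left(5 + \left(S + S^{2}\right)\right)} = \frac{1}{\left(S + S^{2}\right) \left(5 + S + S^{2}\right)}$)
$- 3 F{\left(G{\left(8,4 \right)} \right)} = - 3 \frac{1}{\left(- \frac{15}{4}\right) \left(1 - \frac{15}{4}\right) \left(5 - \frac{15 \left(1 - \frac{15}{4}\right)}{4}\right)} = - 3 \left(- \frac{4}{15 \left(- \frac{11}{4}\right) \left(5 - - \frac{165}{16}\right)}\right) = - 3 \left(\left(- \frac{4}{15}\right) \left(- \frac{4}{11}\right) \frac{1}{5 + \frac{165}{16}}\right) = - 3 \left(\left(- \frac{4}{15}\right) \left(- \frac{4}{11}\right) \frac{1}{\frac{245}{16}}\right) = - 3 \left(\left(- \frac{4}{15}\right) \left(- \frac{4}{11}\right) \frac{16}{245}\right) = \left(-3\right) \frac{256}{40425} = - \frac{256}{13475}$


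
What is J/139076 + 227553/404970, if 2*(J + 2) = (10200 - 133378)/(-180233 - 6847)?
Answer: 28192496682097/50174506534560 ≈ 0.56189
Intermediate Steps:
J = -312571/187080 (J = -2 + ((10200 - 133378)/(-180233 - 6847))/2 = -2 + (-123178/(-187080))/2 = -2 + (-123178*(-1/187080))/2 = -2 + (1/2)*(61589/93540) = -2 + 61589/187080 = -312571/187080 ≈ -1.6708)
J/139076 + 227553/404970 = -312571/187080/139076 + 227553/404970 = -312571/187080*1/139076 + 227553*(1/404970) = -44653/3716905440 + 75851/134990 = 28192496682097/50174506534560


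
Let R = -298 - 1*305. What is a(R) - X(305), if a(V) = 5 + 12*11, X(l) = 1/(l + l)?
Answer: 83569/610 ≈ 137.00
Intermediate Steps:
X(l) = 1/(2*l)
R = -603 (R = -298 - 305 = -603)
a(V) = 137 (a(V) = 5 + 132 = 137)
a(R) - X(305) = 137 - 1/(2*305) = 137 - 1*1/610 = 137 - 1/610 = 83569/610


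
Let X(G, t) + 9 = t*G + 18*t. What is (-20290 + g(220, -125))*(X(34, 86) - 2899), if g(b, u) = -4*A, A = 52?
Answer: -32058872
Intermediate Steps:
g(b, u) = -208 (g(b, u) = -4*52 = -208)
X(G, t) = -9 + 18*t + G*t (X(G, t) = -9 + (t*G + 18*t) = -9 + (G*t + 18*t) = -9 + (18*t + G*t) = -9 + 18*t + G*t)
(-20290 + g(220, -125))*(X(34, 86) - 2899) = (-20290 - 208)*((-9 + 18*86 + 34*86) - 2899) = -20498*((-9 + 1548 + 2924) - 2899) = -20498*(4463 - 2899) = -20498*1564 = -32058872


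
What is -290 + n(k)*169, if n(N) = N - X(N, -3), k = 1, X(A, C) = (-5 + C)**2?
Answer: -10937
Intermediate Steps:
n(N) = -64 + N (n(N) = N - (-5 - 3)**2 = N - 1*(-8)**2 = N - 1*64 = N - 64 = -64 + N)
-290 + n(k)*169 = -290 + (-64 + 1)*169 = -290 - 63*169 = -290 - 10647 = -10937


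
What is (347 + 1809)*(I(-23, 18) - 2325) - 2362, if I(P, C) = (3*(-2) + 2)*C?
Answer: -5170294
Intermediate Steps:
I(P, C) = -4*C (I(P, C) = (-6 + 2)*C = -4*C)
(347 + 1809)*(I(-23, 18) - 2325) - 2362 = (347 + 1809)*(-4*18 - 2325) - 2362 = 2156*(-72 - 2325) - 2362 = 2156*(-2397) - 2362 = -5167932 - 2362 = -5170294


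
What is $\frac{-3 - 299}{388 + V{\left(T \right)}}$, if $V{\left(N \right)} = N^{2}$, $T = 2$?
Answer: $- \frac{151}{196} \approx -0.77041$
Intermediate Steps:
$\frac{-3 - 299}{388 + V{\left(T \right)}} = \frac{-3 - 299}{388 + 2^{2}} = - \frac{302}{388 + 4} = - \frac{302}{392} = \left(-302\right) \frac{1}{392} = - \frac{151}{196}$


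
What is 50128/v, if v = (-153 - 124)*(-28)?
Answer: 12532/1939 ≈ 6.4631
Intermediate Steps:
v = 7756 (v = -277*(-28) = 7756)
50128/v = 50128/7756 = 50128*(1/7756) = 12532/1939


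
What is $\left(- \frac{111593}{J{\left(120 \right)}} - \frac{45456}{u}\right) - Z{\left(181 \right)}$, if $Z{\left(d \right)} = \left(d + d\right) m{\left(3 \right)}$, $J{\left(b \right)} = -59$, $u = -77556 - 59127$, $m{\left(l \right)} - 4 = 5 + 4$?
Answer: $- \frac{7565011253}{2688099} \approx -2814.3$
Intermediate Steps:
$m{\left(l \right)} = 13$ ($m{\left(l \right)} = 4 + \left(5 + 4\right) = 4 + 9 = 13$)
$u = -136683$
$Z{\left(d \right)} = 26 d$ ($Z{\left(d \right)} = \left(d + d\right) 13 = 2 d 13 = 26 d$)
$\left(- \frac{111593}{J{\left(120 \right)}} - \frac{45456}{u}\right) - Z{\left(181 \right)} = \left(- \frac{111593}{-59} - \frac{45456}{-136683}\right) - 26 \cdot 181 = \left(\left(-111593\right) \left(- \frac{1}{59}\right) - - \frac{15152}{45561}\right) - 4706 = \left(\frac{111593}{59} + \frac{15152}{45561}\right) - 4706 = \frac{5085182641}{2688099} - 4706 = - \frac{7565011253}{2688099}$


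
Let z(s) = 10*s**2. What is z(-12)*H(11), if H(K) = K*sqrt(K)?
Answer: 15840*sqrt(11) ≈ 52535.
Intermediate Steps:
H(K) = K**(3/2)
z(-12)*H(11) = (10*(-12)**2)*11**(3/2) = (10*144)*(11*sqrt(11)) = 1440*(11*sqrt(11)) = 15840*sqrt(11)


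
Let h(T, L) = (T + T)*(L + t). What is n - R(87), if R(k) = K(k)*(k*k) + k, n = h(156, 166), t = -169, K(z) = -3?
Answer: 21684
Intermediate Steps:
h(T, L) = 2*T*(-169 + L) (h(T, L) = (T + T)*(L - 169) = (2*T)*(-169 + L) = 2*T*(-169 + L))
n = -936 (n = 2*156*(-169 + 166) = 2*156*(-3) = -936)
R(k) = k - 3*k² (R(k) = -3*k*k + k = -3*k² + k = k - 3*k²)
n - R(87) = -936 - 87*(1 - 3*87) = -936 - 87*(1 - 261) = -936 - 87*(-260) = -936 - 1*(-22620) = -936 + 22620 = 21684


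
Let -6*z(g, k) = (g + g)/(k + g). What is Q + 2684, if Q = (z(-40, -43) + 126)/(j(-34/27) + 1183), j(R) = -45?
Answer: 380287471/141681 ≈ 2684.1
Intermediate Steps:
z(g, k) = -g/(3*(g + k)) (z(g, k) = -(g + g)/(6*(k + g)) = -2*g/(6*(g + k)) = -g/(3*(g + k)))
Q = 15667/141681 (Q = (-1*(-40)/(3*(-40) + 3*(-43)) + 126)/(-45 + 1183) = (-1*(-40)/(-120 - 129) + 126)/1138 = (-1*(-40)/(-249) + 126)*(1/1138) = (-1*(-40)*(-1/249) + 126)*(1/1138) = (-40/249 + 126)*(1/1138) = (31334/249)*(1/1138) = 15667/141681 ≈ 0.11058)
Q + 2684 = 15667/141681 + 2684 = 380287471/141681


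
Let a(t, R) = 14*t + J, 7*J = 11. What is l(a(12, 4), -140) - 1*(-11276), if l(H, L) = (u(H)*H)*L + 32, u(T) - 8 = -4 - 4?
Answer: 11308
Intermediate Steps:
J = 11/7 (J = (⅐)*11 = 11/7 ≈ 1.5714)
u(T) = 0 (u(T) = 8 + (-4 - 4) = 8 - 8 = 0)
a(t, R) = 11/7 + 14*t (a(t, R) = 14*t + 11/7 = 11/7 + 14*t)
l(H, L) = 32 (l(H, L) = (0*H)*L + 32 = 0*L + 32 = 0 + 32 = 32)
l(a(12, 4), -140) - 1*(-11276) = 32 - 1*(-11276) = 32 + 11276 = 11308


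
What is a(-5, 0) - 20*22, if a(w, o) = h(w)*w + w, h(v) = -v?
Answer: -470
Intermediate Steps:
a(w, o) = w - w² (a(w, o) = (-w)*w + w = -w² + w = w - w²)
a(-5, 0) - 20*22 = -5*(1 - 1*(-5)) - 20*22 = -5*(1 + 5) - 440 = -5*6 - 440 = -30 - 440 = -470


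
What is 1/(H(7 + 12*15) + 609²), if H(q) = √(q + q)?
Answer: 370881/137552715787 - √374/137552715787 ≈ 2.6961e-6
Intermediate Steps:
H(q) = √2*√q (H(q) = √(2*q) = √2*√q)
1/(H(7 + 12*15) + 609²) = 1/(√2*√(7 + 12*15) + 609²) = 1/(√2*√(7 + 180) + 370881) = 1/(√2*√187 + 370881) = 1/(√374 + 370881) = 1/(370881 + √374)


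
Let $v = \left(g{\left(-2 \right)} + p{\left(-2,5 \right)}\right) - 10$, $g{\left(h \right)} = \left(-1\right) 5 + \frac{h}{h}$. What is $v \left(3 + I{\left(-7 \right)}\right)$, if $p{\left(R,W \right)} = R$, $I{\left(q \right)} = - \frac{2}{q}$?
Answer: $- \frac{368}{7} \approx -52.571$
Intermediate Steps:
$g{\left(h \right)} = -4$ ($g{\left(h \right)} = -5 + 1 = -4$)
$v = -16$ ($v = \left(-4 - 2\right) - 10 = -6 - 10 = -16$)
$v \left(3 + I{\left(-7 \right)}\right) = - 16 \left(3 - \frac{2}{-7}\right) = - 16 \left(3 - - \frac{2}{7}\right) = - 16 \left(3 + \frac{2}{7}\right) = \left(-16\right) \frac{23}{7} = - \frac{368}{7}$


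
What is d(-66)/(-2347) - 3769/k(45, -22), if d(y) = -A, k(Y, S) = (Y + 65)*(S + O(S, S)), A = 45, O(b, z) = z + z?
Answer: 9172543/17039220 ≈ 0.53832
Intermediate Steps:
O(b, z) = 2*z
k(Y, S) = 3*S*(65 + Y) (k(Y, S) = (Y + 65)*(S + 2*S) = (65 + Y)*(3*S) = 3*S*(65 + Y))
d(y) = -45 (d(y) = -1*45 = -45)
d(-66)/(-2347) - 3769/k(45, -22) = -45/(-2347) - 3769*(-1/(66*(65 + 45))) = -45*(-1/2347) - 3769/(3*(-22)*110) = 45/2347 - 3769/(-7260) = 45/2347 - 3769*(-1/7260) = 45/2347 + 3769/7260 = 9172543/17039220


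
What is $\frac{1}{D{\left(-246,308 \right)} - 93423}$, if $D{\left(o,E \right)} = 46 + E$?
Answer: $- \frac{1}{93069} \approx -1.0745 \cdot 10^{-5}$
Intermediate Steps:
$\frac{1}{D{\left(-246,308 \right)} - 93423} = \frac{1}{\left(46 + 308\right) - 93423} = \frac{1}{354 - 93423} = \frac{1}{-93069} = - \frac{1}{93069}$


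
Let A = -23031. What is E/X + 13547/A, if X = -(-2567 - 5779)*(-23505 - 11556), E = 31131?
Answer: -440536445227/748812292254 ≈ -0.58831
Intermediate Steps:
X = -292619106 (X = -(-8346)*(-35061) = -1*292619106 = -292619106)
E/X + 13547/A = 31131/(-292619106) + 13547/(-23031) = 31131*(-1/292619106) + 13547*(-1/23031) = -3459/32513234 - 13547/23031 = -440536445227/748812292254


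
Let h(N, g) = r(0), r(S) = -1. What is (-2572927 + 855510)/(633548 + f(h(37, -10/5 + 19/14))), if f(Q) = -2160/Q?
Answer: -1717417/635708 ≈ -2.7016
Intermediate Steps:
h(N, g) = -1
(-2572927 + 855510)/(633548 + f(h(37, -10/5 + 19/14))) = (-2572927 + 855510)/(633548 - 2160/(-1)) = -1717417/(633548 - 2160*(-1)) = -1717417/(633548 + 2160) = -1717417/635708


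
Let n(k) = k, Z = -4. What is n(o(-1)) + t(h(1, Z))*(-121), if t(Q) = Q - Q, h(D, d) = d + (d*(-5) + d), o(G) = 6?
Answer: 6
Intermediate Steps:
h(D, d) = -3*d (h(D, d) = d + (-5*d + d) = d - 4*d = -3*d)
t(Q) = 0
n(o(-1)) + t(h(1, Z))*(-121) = 6 + 0*(-121) = 6 + 0 = 6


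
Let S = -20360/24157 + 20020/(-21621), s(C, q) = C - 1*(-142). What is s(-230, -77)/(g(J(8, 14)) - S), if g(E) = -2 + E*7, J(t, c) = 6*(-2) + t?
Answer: 22981133868/7372564105 ≈ 3.1171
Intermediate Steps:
s(C, q) = 142 + C (s(C, q) = C + 142 = 142 + C)
J(t, c) = -12 + t
g(E) = -2 + 7*E
S = -923826700/522298497 (S = -20360*1/24157 + 20020*(-1/21621) = -20360/24157 - 20020/21621 = -923826700/522298497 ≈ -1.7688)
s(-230, -77)/(g(J(8, 14)) - S) = (142 - 230)/((-2 + 7*(-12 + 8)) - 1*(-923826700/522298497)) = -88/((-2 + 7*(-4)) + 923826700/522298497) = -88/((-2 - 28) + 923826700/522298497) = -88/(-30 + 923826700/522298497) = -88/(-14745128210/522298497) = -88*(-522298497/14745128210) = 22981133868/7372564105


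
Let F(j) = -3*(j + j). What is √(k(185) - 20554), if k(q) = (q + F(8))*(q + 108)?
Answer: √19587 ≈ 139.95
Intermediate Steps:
F(j) = -6*j
k(q) = (-48 + q)*(108 + q) (k(q) = (q - 6*8)*(q + 108) = (q - 48)*(108 + q) = (-48 + q)*(108 + q))
√(k(185) - 20554) = √((-5184 + 185² + 60*185) - 20554) = √((-5184 + 34225 + 11100) - 20554) = √(40141 - 20554) = √19587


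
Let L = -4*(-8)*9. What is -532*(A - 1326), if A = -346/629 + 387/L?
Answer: 3547609149/5032 ≈ 7.0501e+5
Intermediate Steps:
L = 288 (L = 32*9 = 288)
A = 15975/20128 (A = -346/629 + 387/288 = -346*1/629 + 387*(1/288) = -346/629 + 43/32 = 15975/20128 ≈ 0.79367)
-532*(A - 1326) = -532*(15975/20128 - 1326) = -532*(-26673753/20128) = 3547609149/5032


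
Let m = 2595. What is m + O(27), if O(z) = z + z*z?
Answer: 3351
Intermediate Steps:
O(z) = z + z²
m + O(27) = 2595 + 27*(1 + 27) = 2595 + 27*28 = 2595 + 756 = 3351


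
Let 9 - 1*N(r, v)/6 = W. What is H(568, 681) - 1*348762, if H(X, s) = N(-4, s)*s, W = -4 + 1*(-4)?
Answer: -279300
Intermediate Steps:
W = -8 (W = -4 - 4 = -8)
N(r, v) = 102 (N(r, v) = 54 - 6*(-8) = 54 + 48 = 102)
H(X, s) = 102*s
H(568, 681) - 1*348762 = 102*681 - 1*348762 = 69462 - 348762 = -279300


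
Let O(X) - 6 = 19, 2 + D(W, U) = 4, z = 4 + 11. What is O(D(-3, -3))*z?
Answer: 375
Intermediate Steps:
z = 15
D(W, U) = 2 (D(W, U) = -2 + 4 = 2)
O(X) = 25 (O(X) = 6 + 19 = 25)
O(D(-3, -3))*z = 25*15 = 375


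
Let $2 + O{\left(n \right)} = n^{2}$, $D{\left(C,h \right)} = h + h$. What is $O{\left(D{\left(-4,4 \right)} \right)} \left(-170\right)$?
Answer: $-10540$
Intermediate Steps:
$D{\left(C,h \right)} = 2 h$
$O{\left(n \right)} = -2 + n^{2}$
$O{\left(D{\left(-4,4 \right)} \right)} \left(-170\right) = \left(-2 + \left(2 \cdot 4\right)^{2}\right) \left(-170\right) = \left(-2 + 8^{2}\right) \left(-170\right) = \left(-2 + 64\right) \left(-170\right) = 62 \left(-170\right) = -10540$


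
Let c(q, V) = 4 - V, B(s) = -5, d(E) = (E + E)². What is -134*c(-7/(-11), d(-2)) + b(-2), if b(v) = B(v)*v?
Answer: 1618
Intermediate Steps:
d(E) = 4*E² (d(E) = (2*E)² = 4*E²)
b(v) = -5*v
-134*c(-7/(-11), d(-2)) + b(-2) = -134*(4 - 4*(-2)²) - 5*(-2) = -134*(4 - 4*4) + 10 = -134*(4 - 1*16) + 10 = -134*(4 - 16) + 10 = -134*(-12) + 10 = 1608 + 10 = 1618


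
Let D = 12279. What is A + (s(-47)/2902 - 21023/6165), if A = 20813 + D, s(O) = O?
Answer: 591982047859/17890830 ≈ 33089.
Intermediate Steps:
A = 33092 (A = 20813 + 12279 = 33092)
A + (s(-47)/2902 - 21023/6165) = 33092 + (-47/2902 - 21023/6165) = 33092 - 61298501/17890830 = 591982047859/17890830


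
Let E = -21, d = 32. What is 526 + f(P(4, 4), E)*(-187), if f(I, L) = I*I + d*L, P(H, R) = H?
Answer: 123198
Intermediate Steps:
f(I, L) = I² + 32*L (f(I, L) = I*I + 32*L = I² + 32*L)
526 + f(P(4, 4), E)*(-187) = 526 + (4² + 32*(-21))*(-187) = 526 + (16 - 672)*(-187) = 526 - 656*(-187) = 526 + 122672 = 123198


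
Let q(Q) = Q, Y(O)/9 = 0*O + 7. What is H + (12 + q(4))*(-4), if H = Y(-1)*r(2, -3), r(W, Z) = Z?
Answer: -253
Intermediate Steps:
Y(O) = 63 (Y(O) = 9*(0*O + 7) = 9*(0 + 7) = 9*7 = 63)
H = -189 (H = 63*(-3) = -189)
H + (12 + q(4))*(-4) = -189 + (12 + 4)*(-4) = -189 + 16*(-4) = -189 - 64 = -253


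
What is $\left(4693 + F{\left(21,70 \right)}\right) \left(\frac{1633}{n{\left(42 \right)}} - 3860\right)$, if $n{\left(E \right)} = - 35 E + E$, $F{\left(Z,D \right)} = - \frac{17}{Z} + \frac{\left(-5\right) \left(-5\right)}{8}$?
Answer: $- \frac{4349288492669}{239904} \approx -1.8129 \cdot 10^{7}$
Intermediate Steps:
$F{\left(Z,D \right)} = \frac{25}{8} - \frac{17}{Z}$ ($F{\left(Z,D \right)} = - \frac{17}{Z} + 25 \cdot \frac{1}{8} = - \frac{17}{Z} + \frac{25}{8} = \frac{25}{8} - \frac{17}{Z}$)
$n{\left(E \right)} = - 34 E$
$\left(4693 + F{\left(21,70 \right)}\right) \left(\frac{1633}{n{\left(42 \right)}} - 3860\right) = \left(4693 + \left(\frac{25}{8} - \frac{17}{21}\right)\right) \left(\frac{1633}{\left(-34\right) 42} - 3860\right) = \left(4693 + \left(\frac{25}{8} - \frac{17}{21}\right)\right) \left(\frac{1633}{-1428} - 3860\right) = \left(4693 + \left(\frac{25}{8} - \frac{17}{21}\right)\right) \left(1633 \left(- \frac{1}{1428}\right) - 3860\right) = \left(4693 + \frac{389}{168}\right) \left(- \frac{1633}{1428} - 3860\right) = \frac{788813}{168} \left(- \frac{5513713}{1428}\right) = - \frac{4349288492669}{239904}$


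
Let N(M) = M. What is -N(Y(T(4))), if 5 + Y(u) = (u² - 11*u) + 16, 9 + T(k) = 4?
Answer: -91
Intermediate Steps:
T(k) = -5 (T(k) = -9 + 4 = -5)
Y(u) = 11 + u² - 11*u (Y(u) = -5 + ((u² - 11*u) + 16) = -5 + (16 + u² - 11*u) = 11 + u² - 11*u)
-N(Y(T(4))) = -(11 + (-5)² - 11*(-5)) = -(11 + 25 + 55) = -1*91 = -91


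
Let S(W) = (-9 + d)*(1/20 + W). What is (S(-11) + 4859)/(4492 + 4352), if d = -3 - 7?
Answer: 101341/176880 ≈ 0.57294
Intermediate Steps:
d = -10
S(W) = -19/20 - 19*W (S(W) = (-9 - 10)*(1/20 + W) = -19*(1/20 + W) = -19/20 - 19*W)
(S(-11) + 4859)/(4492 + 4352) = ((-19/20 - 19*(-11)) + 4859)/(4492 + 4352) = ((-19/20 + 209) + 4859)/8844 = (4161/20 + 4859)*(1/8844) = (101341/20)*(1/8844) = 101341/176880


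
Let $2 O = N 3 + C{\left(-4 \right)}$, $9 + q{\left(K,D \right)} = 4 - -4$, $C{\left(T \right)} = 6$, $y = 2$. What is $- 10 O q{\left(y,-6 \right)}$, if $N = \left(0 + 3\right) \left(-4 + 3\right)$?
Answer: $-15$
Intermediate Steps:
$N = -3$ ($N = 3 \left(-1\right) = -3$)
$q{\left(K,D \right)} = -1$ ($q{\left(K,D \right)} = -9 + \left(4 - -4\right) = -9 + \left(4 + 4\right) = -9 + 8 = -1$)
$O = - \frac{3}{2}$ ($O = \frac{\left(-3\right) 3 + 6}{2} = \frac{-9 + 6}{2} = \frac{1}{2} \left(-3\right) = - \frac{3}{2} \approx -1.5$)
$- 10 O q{\left(y,-6 \right)} = \left(-10\right) \left(- \frac{3}{2}\right) \left(-1\right) = 15 \left(-1\right) = -15$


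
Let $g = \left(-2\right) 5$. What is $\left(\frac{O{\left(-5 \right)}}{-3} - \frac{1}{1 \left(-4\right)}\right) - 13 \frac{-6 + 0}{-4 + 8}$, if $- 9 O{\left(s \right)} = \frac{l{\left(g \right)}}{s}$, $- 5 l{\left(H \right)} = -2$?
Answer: $\frac{53317}{2700} \approx 19.747$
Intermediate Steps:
$g = -10$
$l{\left(H \right)} = \frac{2}{5}$ ($l{\left(H \right)} = \left(- \frac{1}{5}\right) \left(-2\right) = \frac{2}{5}$)
$O{\left(s \right)} = - \frac{2}{45 s}$ ($O{\left(s \right)} = - \frac{\frac{2}{5} \frac{1}{s}}{9} = - \frac{2}{45 s}$)
$\left(\frac{O{\left(-5 \right)}}{-3} - \frac{1}{1 \left(-4\right)}\right) - 13 \frac{-6 + 0}{-4 + 8} = \left(\frac{\left(- \frac{2}{45}\right) \frac{1}{-5}}{-3} - \frac{1}{1 \left(-4\right)}\right) - 13 \frac{-6 + 0}{-4 + 8} = \left(\left(- \frac{2}{45}\right) \left(- \frac{1}{5}\right) \left(- \frac{1}{3}\right) - \frac{1}{-4}\right) - 13 \left(- \frac{6}{4}\right) = \left(\frac{2}{225} \left(- \frac{1}{3}\right) - - \frac{1}{4}\right) - 13 \left(\left(-6\right) \frac{1}{4}\right) = \left(- \frac{2}{675} + \frac{1}{4}\right) - - \frac{39}{2} = \frac{667}{2700} + \frac{39}{2} = \frac{53317}{2700}$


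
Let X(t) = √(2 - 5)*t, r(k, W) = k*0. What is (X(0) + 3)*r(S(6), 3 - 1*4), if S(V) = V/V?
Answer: 0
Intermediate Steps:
S(V) = 1
r(k, W) = 0
X(t) = I*t*√3 (X(t) = √(-3)*t = (I*√3)*t = I*t*√3)
(X(0) + 3)*r(S(6), 3 - 1*4) = (I*0*√3 + 3)*0 = (0 + 3)*0 = 3*0 = 0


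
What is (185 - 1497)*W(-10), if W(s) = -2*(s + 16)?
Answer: 15744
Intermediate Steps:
W(s) = -32 - 2*s (W(s) = -2*(16 + s) = -32 - 2*s)
(185 - 1497)*W(-10) = (185 - 1497)*(-32 - 2*(-10)) = -1312*(-32 + 20) = -1312*(-12) = 15744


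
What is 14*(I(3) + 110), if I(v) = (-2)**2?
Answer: 1596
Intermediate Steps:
I(v) = 4
14*(I(3) + 110) = 14*(4 + 110) = 14*114 = 1596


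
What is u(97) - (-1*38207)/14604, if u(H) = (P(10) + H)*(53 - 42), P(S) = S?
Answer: 17227115/14604 ≈ 1179.6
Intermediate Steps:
u(H) = 110 + 11*H (u(H) = (10 + H)*(53 - 42) = (10 + H)*11 = 110 + 11*H)
u(97) - (-1*38207)/14604 = (110 + 11*97) - (-1*38207)/14604 = (110 + 1067) - (-38207)/14604 = 1177 - 1*(-38207/14604) = 1177 + 38207/14604 = 17227115/14604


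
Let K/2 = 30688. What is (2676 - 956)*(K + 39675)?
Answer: 173807720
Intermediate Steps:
K = 61376 (K = 2*30688 = 61376)
(2676 - 956)*(K + 39675) = (2676 - 956)*(61376 + 39675) = 1720*101051 = 173807720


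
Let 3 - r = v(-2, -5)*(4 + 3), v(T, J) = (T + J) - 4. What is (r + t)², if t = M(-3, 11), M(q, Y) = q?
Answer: 5929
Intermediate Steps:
v(T, J) = -4 + J + T (v(T, J) = (J + T) - 4 = -4 + J + T)
r = 80 (r = 3 - (-4 - 5 - 2)*(4 + 3) = 3 - (-11)*7 = 3 - 1*(-77) = 3 + 77 = 80)
t = -3
(r + t)² = (80 - 3)² = 77² = 5929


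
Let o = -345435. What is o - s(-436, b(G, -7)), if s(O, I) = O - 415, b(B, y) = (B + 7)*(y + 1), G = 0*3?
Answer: -344584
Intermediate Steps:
G = 0
b(B, y) = (1 + y)*(7 + B) (b(B, y) = (7 + B)*(1 + y) = (1 + y)*(7 + B))
s(O, I) = -415 + O
o - s(-436, b(G, -7)) = -345435 - (-415 - 436) = -345435 - 1*(-851) = -345435 + 851 = -344584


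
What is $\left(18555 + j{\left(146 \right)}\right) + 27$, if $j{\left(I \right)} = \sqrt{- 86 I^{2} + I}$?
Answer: $18582 + 9 i \sqrt{22630} \approx 18582.0 + 1353.9 i$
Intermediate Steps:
$j{\left(I \right)} = \sqrt{I - 86 I^{2}}$
$\left(18555 + j{\left(146 \right)}\right) + 27 = \left(18555 + \sqrt{146 \left(1 - 12556\right)}\right) + 27 = \left(18555 + \sqrt{146 \left(-12555\right)}\right) + 27 = \left(18555 + \sqrt{-1833030}\right) + 27 = \left(18555 + 9 i \sqrt{22630}\right) + 27 = 18582 + 9 i \sqrt{22630}$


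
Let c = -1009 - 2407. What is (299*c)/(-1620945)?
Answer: 1021384/1620945 ≈ 0.63012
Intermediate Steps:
c = -3416
(299*c)/(-1620945) = (299*(-3416))/(-1620945) = -1021384*(-1/1620945) = 1021384/1620945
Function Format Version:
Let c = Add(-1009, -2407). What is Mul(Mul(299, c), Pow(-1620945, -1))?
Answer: Rational(1021384, 1620945) ≈ 0.63012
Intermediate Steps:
c = -3416
Mul(Mul(299, c), Pow(-1620945, -1)) = Mul(Mul(299, -3416), Pow(-1620945, -1)) = Mul(-1021384, Rational(-1, 1620945)) = Rational(1021384, 1620945)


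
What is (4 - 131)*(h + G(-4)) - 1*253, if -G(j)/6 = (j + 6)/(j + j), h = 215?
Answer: -55497/2 ≈ -27749.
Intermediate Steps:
G(j) = -3*(6 + j)/j (G(j) = -6*(j + 6)/(j + j) = -6*(6 + j)/(2*j) = -6*(6 + j)*1/(2*j) = -3*(6 + j)/j)
(4 - 131)*(h + G(-4)) - 1*253 = (4 - 131)*(215 + (-3 - 18/(-4))) - 1*253 = -127*(215 + (-3 - 18*(-¼))) - 253 = -127*(215 + (-3 + 9/2)) - 253 = -127*(215 + 3/2) - 253 = -127*433/2 - 253 = -54991/2 - 253 = -55497/2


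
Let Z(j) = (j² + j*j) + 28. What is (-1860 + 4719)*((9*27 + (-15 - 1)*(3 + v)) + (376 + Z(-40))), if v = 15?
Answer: 10175181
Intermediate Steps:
Z(j) = 28 + 2*j² (Z(j) = (j² + j²) + 28 = 2*j² + 28 = 28 + 2*j²)
(-1860 + 4719)*((9*27 + (-15 - 1)*(3 + v)) + (376 + Z(-40))) = (-1860 + 4719)*((9*27 + (-15 - 1)*(3 + 15)) + (376 + (28 + 2*(-40)²))) = 2859*((243 - 16*18) + (376 + (28 + 2*1600))) = 2859*((243 - 288) + (376 + (28 + 3200))) = 2859*(-45 + (376 + 3228)) = 2859*(-45 + 3604) = 2859*3559 = 10175181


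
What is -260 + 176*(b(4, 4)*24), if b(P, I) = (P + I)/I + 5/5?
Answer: 12412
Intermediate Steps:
b(P, I) = 1 + (I + P)/I (b(P, I) = (I + P)/I + 5*(1/5) = (I + P)/I + 1 = 1 + (I + P)/I)
-260 + 176*(b(4, 4)*24) = -260 + 176*((2 + 4/4)*24) = -260 + 176*((2 + 4*(1/4))*24) = -260 + 176*((2 + 1)*24) = -260 + 176*(3*24) = -260 + 176*72 = -260 + 12672 = 12412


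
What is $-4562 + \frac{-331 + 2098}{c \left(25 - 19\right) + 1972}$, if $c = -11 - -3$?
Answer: $- \frac{8775521}{1924} \approx -4561.1$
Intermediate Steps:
$c = -8$ ($c = -11 + 3 = -8$)
$-4562 + \frac{-331 + 2098}{c \left(25 - 19\right) + 1972} = -4562 + \frac{-331 + 2098}{- 8 \left(25 - 19\right) + 1972} = -4562 + \frac{1767}{\left(-8\right) 6 + 1972} = -4562 + \frac{1767}{-48 + 1972} = -4562 + \frac{1767}{1924} = - \frac{8775521}{1924}$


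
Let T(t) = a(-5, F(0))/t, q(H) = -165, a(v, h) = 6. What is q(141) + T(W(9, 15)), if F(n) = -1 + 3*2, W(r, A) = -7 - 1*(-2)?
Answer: -831/5 ≈ -166.20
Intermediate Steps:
W(r, A) = -5 (W(r, A) = -7 + 2 = -5)
F(n) = 5 (F(n) = -1 + 6 = 5)
T(t) = 6/t
q(141) + T(W(9, 15)) = -165 + 6/(-5) = -165 + 6*(-⅕) = -165 - 6/5 = -831/5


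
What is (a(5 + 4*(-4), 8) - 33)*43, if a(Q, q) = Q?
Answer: -1892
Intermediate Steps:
(a(5 + 4*(-4), 8) - 33)*43 = ((5 + 4*(-4)) - 33)*43 = ((5 - 16) - 33)*43 = (-11 - 33)*43 = -44*43 = -1892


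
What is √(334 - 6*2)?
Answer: √322 ≈ 17.944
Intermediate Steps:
√(334 - 6*2) = √(334 - 12) = √322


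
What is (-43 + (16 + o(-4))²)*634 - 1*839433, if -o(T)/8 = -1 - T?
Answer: -826119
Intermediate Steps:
o(T) = 8 + 8*T (o(T) = -8*(-1 - T) = 8 + 8*T)
(-43 + (16 + o(-4))²)*634 - 1*839433 = (-43 + (16 + (8 + 8*(-4)))²)*634 - 1*839433 = (-43 + (16 + (8 - 32))²)*634 - 839433 = (-43 + (16 - 24)²)*634 - 839433 = (-43 + (-8)²)*634 - 839433 = (-43 + 64)*634 - 839433 = 21*634 - 839433 = 13314 - 839433 = -826119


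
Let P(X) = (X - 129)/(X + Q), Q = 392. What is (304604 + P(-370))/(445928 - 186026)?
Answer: 6700789/5717844 ≈ 1.1719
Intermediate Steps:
P(X) = (-129 + X)/(392 + X) (P(X) = (X - 129)/(X + 392) = (-129 + X)/(392 + X))
(304604 + P(-370))/(445928 - 186026) = (304604 + (-129 - 370)/(392 - 370))/(445928 - 186026) = (304604 - 499/22)/259902 = (304604 + (1/22)*(-499))*(1/259902) = (304604 - 499/22)*(1/259902) = (6700789/22)*(1/259902) = 6700789/5717844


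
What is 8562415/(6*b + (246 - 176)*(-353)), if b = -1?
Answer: -8562415/24716 ≈ -346.43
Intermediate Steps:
8562415/(6*b + (246 - 176)*(-353)) = 8562415/(6*(-1) + (246 - 176)*(-353)) = 8562415/(-6 + 70*(-353)) = 8562415/(-6 - 24710) = 8562415/(-24716) = 8562415*(-1/24716) = -8562415/24716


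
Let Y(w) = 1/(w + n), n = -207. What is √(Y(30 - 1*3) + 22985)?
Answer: √20686495/30 ≈ 151.61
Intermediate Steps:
Y(w) = 1/(-207 + w) (Y(w) = 1/(w - 207) = 1/(-207 + w))
√(Y(30 - 1*3) + 22985) = √(1/(-207 + (30 - 1*3)) + 22985) = √(1/(-207 + (30 - 3)) + 22985) = √(1/(-207 + 27) + 22985) = √(1/(-180) + 22985) = √(-1/180 + 22985) = √(4137299/180) = √20686495/30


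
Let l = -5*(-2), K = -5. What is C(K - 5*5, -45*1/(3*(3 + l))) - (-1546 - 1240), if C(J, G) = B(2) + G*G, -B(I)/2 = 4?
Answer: 469707/169 ≈ 2779.3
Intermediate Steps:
B(I) = -8 (B(I) = -2*4 = -8)
l = 10
C(J, G) = -8 + G² (C(J, G) = -8 + G*G = -8 + G²)
C(K - 5*5, -45*1/(3*(3 + l))) - (-1546 - 1240) = (-8 + (-45*1/(3*(3 + 10)))²) - (-1546 - 1240) = (-8 + (-45/(13*3))²) - 1*(-2786) = (-8 + (-45/39)²) + 2786 = (-8 + (-45*1/39)²) + 2786 = (-8 + (-15/13)²) + 2786 = (-8 + 225/169) + 2786 = -1127/169 + 2786 = 469707/169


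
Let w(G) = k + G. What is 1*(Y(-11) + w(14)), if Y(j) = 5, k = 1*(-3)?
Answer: 16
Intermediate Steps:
k = -3
w(G) = -3 + G
1*(Y(-11) + w(14)) = 1*(5 + (-3 + 14)) = 1*(5 + 11) = 1*16 = 16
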